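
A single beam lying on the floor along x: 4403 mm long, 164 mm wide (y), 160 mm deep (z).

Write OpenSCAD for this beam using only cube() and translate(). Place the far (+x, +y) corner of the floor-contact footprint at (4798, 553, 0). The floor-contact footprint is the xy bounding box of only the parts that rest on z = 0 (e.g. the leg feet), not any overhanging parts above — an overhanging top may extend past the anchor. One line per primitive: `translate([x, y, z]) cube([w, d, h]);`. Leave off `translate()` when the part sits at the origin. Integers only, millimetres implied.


translate([395, 389, 0]) cube([4403, 164, 160]);


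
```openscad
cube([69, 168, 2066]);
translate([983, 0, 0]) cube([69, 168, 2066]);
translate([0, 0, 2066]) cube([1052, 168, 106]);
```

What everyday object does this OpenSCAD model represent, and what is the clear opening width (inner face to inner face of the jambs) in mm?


A door frame. The clear opening width is 914 mm.

Two 2066 mm tall posts with a header on top — a door frame. The left jamb is 69 mm wide at x = 0; the right jamb starts at x = 983. The clear opening is 983 − 69 = 914 mm.


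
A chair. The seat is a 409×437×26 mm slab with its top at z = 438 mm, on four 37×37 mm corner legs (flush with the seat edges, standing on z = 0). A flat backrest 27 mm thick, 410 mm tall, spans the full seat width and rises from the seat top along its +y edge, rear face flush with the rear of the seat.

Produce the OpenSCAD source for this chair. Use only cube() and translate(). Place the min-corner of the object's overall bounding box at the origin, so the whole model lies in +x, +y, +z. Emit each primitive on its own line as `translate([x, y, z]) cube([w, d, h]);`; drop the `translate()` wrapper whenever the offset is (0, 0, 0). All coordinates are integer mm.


translate([0, 0, 412]) cube([409, 437, 26]);
cube([37, 37, 412]);
translate([372, 0, 0]) cube([37, 37, 412]);
translate([0, 400, 0]) cube([37, 37, 412]);
translate([372, 400, 0]) cube([37, 37, 412]);
translate([0, 410, 438]) cube([409, 27, 410]);


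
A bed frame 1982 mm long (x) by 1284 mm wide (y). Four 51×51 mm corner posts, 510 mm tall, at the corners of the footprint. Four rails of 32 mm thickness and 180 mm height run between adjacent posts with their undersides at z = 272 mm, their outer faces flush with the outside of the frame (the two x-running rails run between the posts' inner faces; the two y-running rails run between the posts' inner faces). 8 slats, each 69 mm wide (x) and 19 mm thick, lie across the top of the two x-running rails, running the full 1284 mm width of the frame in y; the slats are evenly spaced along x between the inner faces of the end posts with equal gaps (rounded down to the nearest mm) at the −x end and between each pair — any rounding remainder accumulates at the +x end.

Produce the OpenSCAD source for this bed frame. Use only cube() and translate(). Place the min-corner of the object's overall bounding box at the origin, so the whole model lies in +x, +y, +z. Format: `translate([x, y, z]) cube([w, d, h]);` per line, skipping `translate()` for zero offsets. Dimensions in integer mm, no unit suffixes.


// slat z = rail_z + rail_h = 272 + 180 = 452
// slat gap = ⌊(1880 − 8·69) / 9⌋ = 147
cube([51, 51, 510]);
translate([0, 1233, 0]) cube([51, 51, 510]);
translate([1931, 0, 0]) cube([51, 51, 510]);
translate([1931, 1233, 0]) cube([51, 51, 510]);
translate([51, 0, 272]) cube([1880, 32, 180]);
translate([51, 1252, 272]) cube([1880, 32, 180]);
translate([0, 51, 272]) cube([32, 1182, 180]);
translate([1950, 51, 272]) cube([32, 1182, 180]);
translate([198, 0, 452]) cube([69, 1284, 19]);
translate([414, 0, 452]) cube([69, 1284, 19]);
translate([630, 0, 452]) cube([69, 1284, 19]);
translate([846, 0, 452]) cube([69, 1284, 19]);
translate([1062, 0, 452]) cube([69, 1284, 19]);
translate([1278, 0, 452]) cube([69, 1284, 19]);
translate([1494, 0, 452]) cube([69, 1284, 19]);
translate([1710, 0, 452]) cube([69, 1284, 19]);


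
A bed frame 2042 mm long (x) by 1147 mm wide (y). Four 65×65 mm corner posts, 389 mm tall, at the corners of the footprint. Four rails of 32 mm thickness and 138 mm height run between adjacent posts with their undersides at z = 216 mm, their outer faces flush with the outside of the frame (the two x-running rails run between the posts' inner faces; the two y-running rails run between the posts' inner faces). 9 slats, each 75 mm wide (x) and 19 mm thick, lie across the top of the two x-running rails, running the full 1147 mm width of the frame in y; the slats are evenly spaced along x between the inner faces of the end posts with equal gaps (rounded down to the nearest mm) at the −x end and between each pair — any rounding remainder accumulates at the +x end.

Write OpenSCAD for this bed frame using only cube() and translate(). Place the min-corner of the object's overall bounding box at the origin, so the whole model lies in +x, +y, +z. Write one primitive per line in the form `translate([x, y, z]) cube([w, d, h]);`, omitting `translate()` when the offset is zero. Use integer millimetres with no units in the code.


// slat z = rail_z + rail_h = 216 + 138 = 354
// slat gap = ⌊(1912 − 9·75) / 10⌋ = 123
cube([65, 65, 389]);
translate([0, 1082, 0]) cube([65, 65, 389]);
translate([1977, 0, 0]) cube([65, 65, 389]);
translate([1977, 1082, 0]) cube([65, 65, 389]);
translate([65, 0, 216]) cube([1912, 32, 138]);
translate([65, 1115, 216]) cube([1912, 32, 138]);
translate([0, 65, 216]) cube([32, 1017, 138]);
translate([2010, 65, 216]) cube([32, 1017, 138]);
translate([188, 0, 354]) cube([75, 1147, 19]);
translate([386, 0, 354]) cube([75, 1147, 19]);
translate([584, 0, 354]) cube([75, 1147, 19]);
translate([782, 0, 354]) cube([75, 1147, 19]);
translate([980, 0, 354]) cube([75, 1147, 19]);
translate([1178, 0, 354]) cube([75, 1147, 19]);
translate([1376, 0, 354]) cube([75, 1147, 19]);
translate([1574, 0, 354]) cube([75, 1147, 19]);
translate([1772, 0, 354]) cube([75, 1147, 19]);


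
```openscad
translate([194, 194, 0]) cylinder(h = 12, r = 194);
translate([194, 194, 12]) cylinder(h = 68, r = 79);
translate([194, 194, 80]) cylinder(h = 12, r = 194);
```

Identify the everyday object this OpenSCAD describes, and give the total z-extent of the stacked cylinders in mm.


A spool. The overall height is 92 mm.

Three coaxial cylinders, large–small–large — a spool. Two 12 mm flanges and a 68 mm core give 12 + 68 + 12 = 92 mm.


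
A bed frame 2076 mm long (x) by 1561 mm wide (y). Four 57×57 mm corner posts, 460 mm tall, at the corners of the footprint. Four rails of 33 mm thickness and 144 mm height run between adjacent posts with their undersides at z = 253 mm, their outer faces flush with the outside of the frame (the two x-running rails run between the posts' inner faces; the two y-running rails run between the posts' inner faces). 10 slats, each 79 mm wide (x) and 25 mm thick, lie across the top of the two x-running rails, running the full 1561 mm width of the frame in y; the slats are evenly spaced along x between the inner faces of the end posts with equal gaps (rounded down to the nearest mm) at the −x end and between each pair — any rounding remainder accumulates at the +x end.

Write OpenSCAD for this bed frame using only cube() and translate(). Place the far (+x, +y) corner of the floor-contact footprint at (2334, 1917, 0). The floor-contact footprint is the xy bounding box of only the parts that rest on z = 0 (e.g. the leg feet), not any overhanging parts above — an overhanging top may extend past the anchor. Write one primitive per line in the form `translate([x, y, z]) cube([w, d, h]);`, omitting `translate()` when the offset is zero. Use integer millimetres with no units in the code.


// slat z = rail_z + rail_h = 253 + 144 = 397
// slat gap = ⌊(1962 − 10·79) / 11⌋ = 106
translate([258, 356, 0]) cube([57, 57, 460]);
translate([258, 1860, 0]) cube([57, 57, 460]);
translate([2277, 356, 0]) cube([57, 57, 460]);
translate([2277, 1860, 0]) cube([57, 57, 460]);
translate([315, 356, 253]) cube([1962, 33, 144]);
translate([315, 1884, 253]) cube([1962, 33, 144]);
translate([258, 413, 253]) cube([33, 1447, 144]);
translate([2301, 413, 253]) cube([33, 1447, 144]);
translate([421, 356, 397]) cube([79, 1561, 25]);
translate([606, 356, 397]) cube([79, 1561, 25]);
translate([791, 356, 397]) cube([79, 1561, 25]);
translate([976, 356, 397]) cube([79, 1561, 25]);
translate([1161, 356, 397]) cube([79, 1561, 25]);
translate([1346, 356, 397]) cube([79, 1561, 25]);
translate([1531, 356, 397]) cube([79, 1561, 25]);
translate([1716, 356, 397]) cube([79, 1561, 25]);
translate([1901, 356, 397]) cube([79, 1561, 25]);
translate([2086, 356, 397]) cube([79, 1561, 25]);


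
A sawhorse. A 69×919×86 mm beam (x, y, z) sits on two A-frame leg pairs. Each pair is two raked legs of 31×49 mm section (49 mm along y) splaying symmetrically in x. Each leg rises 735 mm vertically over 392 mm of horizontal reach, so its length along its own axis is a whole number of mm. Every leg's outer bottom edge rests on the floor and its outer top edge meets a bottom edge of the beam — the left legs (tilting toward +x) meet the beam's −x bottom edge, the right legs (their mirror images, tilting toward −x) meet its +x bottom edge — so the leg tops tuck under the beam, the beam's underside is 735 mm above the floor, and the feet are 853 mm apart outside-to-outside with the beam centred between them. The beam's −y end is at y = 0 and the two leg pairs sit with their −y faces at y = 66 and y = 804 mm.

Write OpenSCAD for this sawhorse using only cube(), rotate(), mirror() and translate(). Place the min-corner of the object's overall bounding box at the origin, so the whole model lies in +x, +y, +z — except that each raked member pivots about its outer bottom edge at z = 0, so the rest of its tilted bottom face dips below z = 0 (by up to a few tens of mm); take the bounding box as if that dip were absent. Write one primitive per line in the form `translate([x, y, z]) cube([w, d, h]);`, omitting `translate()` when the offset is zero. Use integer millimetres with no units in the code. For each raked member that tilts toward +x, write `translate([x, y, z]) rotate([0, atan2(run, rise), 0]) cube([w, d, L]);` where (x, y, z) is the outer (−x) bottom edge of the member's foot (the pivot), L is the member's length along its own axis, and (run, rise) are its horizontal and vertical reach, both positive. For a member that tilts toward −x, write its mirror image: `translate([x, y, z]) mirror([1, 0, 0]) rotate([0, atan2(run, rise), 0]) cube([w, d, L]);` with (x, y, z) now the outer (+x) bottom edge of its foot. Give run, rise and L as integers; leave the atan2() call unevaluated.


// leg length = √(392² + 735²) = 833
// right-leg outer foot x = 2·392 + 69 = 853
// beam min-corner = (392, 0, 735)
translate([392, 0, 735]) cube([69, 919, 86]);
translate([0, 66, 0]) rotate([0, atan2(392, 735), 0]) cube([31, 49, 833]);
translate([853, 66, 0]) mirror([1, 0, 0]) rotate([0, atan2(392, 735), 0]) cube([31, 49, 833]);
translate([0, 804, 0]) rotate([0, atan2(392, 735), 0]) cube([31, 49, 833]);
translate([853, 804, 0]) mirror([1, 0, 0]) rotate([0, atan2(392, 735), 0]) cube([31, 49, 833]);


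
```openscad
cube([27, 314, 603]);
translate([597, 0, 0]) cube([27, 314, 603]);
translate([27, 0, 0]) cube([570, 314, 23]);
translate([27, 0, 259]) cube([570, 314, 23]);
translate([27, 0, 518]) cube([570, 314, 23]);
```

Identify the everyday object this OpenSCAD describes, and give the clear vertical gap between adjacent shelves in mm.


A bookshelf. The clear shelf gap is 236 mm.

Two tall side panels with 3 horizontal boards between them — a bookshelf. The first two shelf undersides are at z = 0 and z = 259; with shelf thickness 23, the clear gap is 259 − 0 − 23 = 236 mm.


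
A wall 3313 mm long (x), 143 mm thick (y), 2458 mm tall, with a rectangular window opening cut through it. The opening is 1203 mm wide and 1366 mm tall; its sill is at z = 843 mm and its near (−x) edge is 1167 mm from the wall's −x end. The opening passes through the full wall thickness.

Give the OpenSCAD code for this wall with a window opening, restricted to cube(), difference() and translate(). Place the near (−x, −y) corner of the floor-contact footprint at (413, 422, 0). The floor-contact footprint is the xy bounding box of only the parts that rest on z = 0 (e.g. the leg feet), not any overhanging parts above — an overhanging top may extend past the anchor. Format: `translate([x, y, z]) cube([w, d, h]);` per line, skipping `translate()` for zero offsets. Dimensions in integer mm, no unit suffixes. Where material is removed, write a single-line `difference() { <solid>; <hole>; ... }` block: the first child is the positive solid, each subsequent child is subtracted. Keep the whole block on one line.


difference() { translate([413, 422, 0]) cube([3313, 143, 2458]); translate([1580, 422, 843]) cube([1203, 143, 1366]); }


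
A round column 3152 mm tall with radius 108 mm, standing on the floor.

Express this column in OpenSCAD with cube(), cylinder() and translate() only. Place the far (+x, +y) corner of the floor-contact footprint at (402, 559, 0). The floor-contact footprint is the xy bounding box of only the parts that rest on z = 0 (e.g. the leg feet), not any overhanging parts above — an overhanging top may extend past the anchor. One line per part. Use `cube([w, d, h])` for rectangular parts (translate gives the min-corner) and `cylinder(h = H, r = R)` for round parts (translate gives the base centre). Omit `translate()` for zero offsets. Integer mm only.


translate([294, 451, 0]) cylinder(h = 3152, r = 108);


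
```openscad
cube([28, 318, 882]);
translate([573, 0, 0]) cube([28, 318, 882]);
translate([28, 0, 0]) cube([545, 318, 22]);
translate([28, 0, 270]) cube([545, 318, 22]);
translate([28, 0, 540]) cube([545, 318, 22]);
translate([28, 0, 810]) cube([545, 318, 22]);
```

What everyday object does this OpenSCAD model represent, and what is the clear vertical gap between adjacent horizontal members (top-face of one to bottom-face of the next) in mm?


A bookshelf. The clear shelf gap is 248 mm.

Two tall side panels with 4 horizontal boards between them — a bookshelf. The first two shelf undersides are at z = 0 and z = 270; with shelf thickness 22, the clear gap is 270 − 0 − 22 = 248 mm.


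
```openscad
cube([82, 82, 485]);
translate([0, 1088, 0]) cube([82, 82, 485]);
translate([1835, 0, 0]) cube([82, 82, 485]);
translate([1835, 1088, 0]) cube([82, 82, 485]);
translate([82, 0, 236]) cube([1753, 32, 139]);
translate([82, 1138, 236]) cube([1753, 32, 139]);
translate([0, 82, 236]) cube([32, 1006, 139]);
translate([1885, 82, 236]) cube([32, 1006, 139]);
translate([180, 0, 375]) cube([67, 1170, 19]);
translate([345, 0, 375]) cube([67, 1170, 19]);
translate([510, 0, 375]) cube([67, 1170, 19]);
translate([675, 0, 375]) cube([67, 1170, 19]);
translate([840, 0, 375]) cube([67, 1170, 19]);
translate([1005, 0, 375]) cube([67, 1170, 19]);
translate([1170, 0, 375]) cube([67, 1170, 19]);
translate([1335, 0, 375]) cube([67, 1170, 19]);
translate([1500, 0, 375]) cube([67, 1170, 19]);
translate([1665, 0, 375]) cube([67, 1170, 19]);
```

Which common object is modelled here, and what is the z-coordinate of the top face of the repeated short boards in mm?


A bed frame. The slat-top height is 394 mm.

Four posts, four rails, and a row of slats — a bed frame. Slats sit on the rails at z = 236 + 139 = 375; with slat thickness 19, the top is 394 mm.


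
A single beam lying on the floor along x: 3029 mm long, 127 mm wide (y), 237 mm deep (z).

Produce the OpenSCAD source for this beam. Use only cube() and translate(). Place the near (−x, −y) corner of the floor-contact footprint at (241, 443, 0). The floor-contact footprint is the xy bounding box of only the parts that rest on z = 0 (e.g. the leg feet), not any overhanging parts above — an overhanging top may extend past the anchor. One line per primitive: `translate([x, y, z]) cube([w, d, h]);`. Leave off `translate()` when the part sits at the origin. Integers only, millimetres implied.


translate([241, 443, 0]) cube([3029, 127, 237]);


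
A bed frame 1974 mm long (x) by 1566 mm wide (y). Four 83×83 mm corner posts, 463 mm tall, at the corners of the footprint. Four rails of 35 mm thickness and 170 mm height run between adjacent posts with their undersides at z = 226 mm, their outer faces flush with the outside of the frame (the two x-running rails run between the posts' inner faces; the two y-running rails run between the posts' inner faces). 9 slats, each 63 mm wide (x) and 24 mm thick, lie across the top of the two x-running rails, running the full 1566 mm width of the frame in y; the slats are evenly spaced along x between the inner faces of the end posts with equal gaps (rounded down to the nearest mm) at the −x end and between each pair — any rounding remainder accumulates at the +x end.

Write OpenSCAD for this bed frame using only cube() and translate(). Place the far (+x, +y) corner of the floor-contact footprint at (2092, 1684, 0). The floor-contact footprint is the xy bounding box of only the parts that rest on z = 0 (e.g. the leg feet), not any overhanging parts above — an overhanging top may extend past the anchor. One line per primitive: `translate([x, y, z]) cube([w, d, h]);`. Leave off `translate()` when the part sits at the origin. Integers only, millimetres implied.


translate([118, 118, 0]) cube([83, 83, 463]);
translate([118, 1601, 0]) cube([83, 83, 463]);
translate([2009, 118, 0]) cube([83, 83, 463]);
translate([2009, 1601, 0]) cube([83, 83, 463]);
translate([201, 118, 226]) cube([1808, 35, 170]);
translate([201, 1649, 226]) cube([1808, 35, 170]);
translate([118, 201, 226]) cube([35, 1400, 170]);
translate([2057, 201, 226]) cube([35, 1400, 170]);
translate([325, 118, 396]) cube([63, 1566, 24]);
translate([512, 118, 396]) cube([63, 1566, 24]);
translate([699, 118, 396]) cube([63, 1566, 24]);
translate([886, 118, 396]) cube([63, 1566, 24]);
translate([1073, 118, 396]) cube([63, 1566, 24]);
translate([1260, 118, 396]) cube([63, 1566, 24]);
translate([1447, 118, 396]) cube([63, 1566, 24]);
translate([1634, 118, 396]) cube([63, 1566, 24]);
translate([1821, 118, 396]) cube([63, 1566, 24]);


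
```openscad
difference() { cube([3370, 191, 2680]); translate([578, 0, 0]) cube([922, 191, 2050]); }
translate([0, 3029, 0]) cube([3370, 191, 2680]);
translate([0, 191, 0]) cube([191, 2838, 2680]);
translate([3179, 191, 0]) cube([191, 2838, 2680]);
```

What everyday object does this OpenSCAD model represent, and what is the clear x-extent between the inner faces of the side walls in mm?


A single room. The interior width is 2988 mm.

Four walls enclosing a rectangle with a door in the front wall — a room. Outside width 3370 minus two 191 mm walls gives 2988 mm.


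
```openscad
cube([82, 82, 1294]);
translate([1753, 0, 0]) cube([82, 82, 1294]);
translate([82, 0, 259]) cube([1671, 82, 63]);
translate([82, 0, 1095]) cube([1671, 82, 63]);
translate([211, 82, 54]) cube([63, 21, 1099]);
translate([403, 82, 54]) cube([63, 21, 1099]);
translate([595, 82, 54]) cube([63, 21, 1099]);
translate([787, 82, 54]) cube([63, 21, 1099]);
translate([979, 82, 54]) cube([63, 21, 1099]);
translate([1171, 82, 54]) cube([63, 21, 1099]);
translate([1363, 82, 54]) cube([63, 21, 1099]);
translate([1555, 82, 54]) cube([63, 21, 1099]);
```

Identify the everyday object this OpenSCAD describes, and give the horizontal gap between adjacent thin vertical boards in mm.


A fence section. The picket gap is 129 mm.

Two posts, two rails, 8 pickets — a fence section. Span 1671 mm holds 8 pickets of 63 mm with 9 equal gaps: ⌊(1671 − 8·63) / 9⌋ = 129 mm.


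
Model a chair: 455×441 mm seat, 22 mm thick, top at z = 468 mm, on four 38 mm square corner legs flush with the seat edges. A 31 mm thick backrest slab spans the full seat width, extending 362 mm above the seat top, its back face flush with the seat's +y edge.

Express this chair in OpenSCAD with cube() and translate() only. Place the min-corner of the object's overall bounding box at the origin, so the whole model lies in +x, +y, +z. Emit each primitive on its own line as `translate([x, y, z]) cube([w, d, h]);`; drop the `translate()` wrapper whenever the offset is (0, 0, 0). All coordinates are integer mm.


// leg_h = 468 - 22 = 446
translate([0, 0, 446]) cube([455, 441, 22]);
cube([38, 38, 446]);
translate([417, 0, 0]) cube([38, 38, 446]);
translate([0, 403, 0]) cube([38, 38, 446]);
translate([417, 403, 0]) cube([38, 38, 446]);
translate([0, 410, 468]) cube([455, 31, 362]);


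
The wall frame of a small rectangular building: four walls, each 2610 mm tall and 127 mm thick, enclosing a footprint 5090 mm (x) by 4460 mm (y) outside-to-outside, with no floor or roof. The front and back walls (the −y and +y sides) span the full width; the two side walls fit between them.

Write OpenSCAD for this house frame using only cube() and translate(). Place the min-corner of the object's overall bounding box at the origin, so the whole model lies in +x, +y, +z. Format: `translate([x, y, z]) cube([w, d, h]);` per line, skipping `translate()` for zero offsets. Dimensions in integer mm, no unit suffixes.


cube([5090, 127, 2610]);
translate([0, 4333, 0]) cube([5090, 127, 2610]);
translate([0, 127, 0]) cube([127, 4206, 2610]);
translate([4963, 127, 0]) cube([127, 4206, 2610]);


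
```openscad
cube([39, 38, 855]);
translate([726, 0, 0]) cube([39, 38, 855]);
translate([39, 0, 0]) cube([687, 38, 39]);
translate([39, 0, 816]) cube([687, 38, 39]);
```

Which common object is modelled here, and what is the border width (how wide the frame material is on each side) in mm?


A picture frame. The border width is 39 mm.

Four thin pieces enclosing a rectangular opening — a picture frame. The two full-height stiles are 855 mm tall; the top rail sits at z = 816 and is 39 mm tall, so the border above the opening is 855 − 816 = 39 mm, matching the stile x-width.


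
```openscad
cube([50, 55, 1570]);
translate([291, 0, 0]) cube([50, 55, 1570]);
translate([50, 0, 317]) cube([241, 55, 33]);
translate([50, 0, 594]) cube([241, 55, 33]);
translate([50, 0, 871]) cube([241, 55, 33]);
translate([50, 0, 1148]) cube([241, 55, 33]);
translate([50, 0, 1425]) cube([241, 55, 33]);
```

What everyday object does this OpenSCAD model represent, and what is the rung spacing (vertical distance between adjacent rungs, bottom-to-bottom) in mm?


A ladder. The rung spacing is 277 mm.

Two tall 50×55 posts with 5 short bars between them — a ladder. Adjacent rungs sit at z = 317 and z = 594, so the spacing is 594 − 317 = 277 mm.


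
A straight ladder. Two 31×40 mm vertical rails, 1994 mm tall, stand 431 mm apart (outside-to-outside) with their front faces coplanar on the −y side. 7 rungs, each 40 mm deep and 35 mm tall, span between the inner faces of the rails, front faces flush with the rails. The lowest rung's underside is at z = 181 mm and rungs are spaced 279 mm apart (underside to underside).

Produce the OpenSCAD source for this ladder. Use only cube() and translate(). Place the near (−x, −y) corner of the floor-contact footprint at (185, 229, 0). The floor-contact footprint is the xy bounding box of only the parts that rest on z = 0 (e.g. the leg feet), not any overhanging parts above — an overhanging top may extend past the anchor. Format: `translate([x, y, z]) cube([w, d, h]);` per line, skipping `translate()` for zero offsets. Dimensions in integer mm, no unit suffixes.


translate([185, 229, 0]) cube([31, 40, 1994]);
translate([585, 229, 0]) cube([31, 40, 1994]);
translate([216, 229, 181]) cube([369, 40, 35]);
translate([216, 229, 460]) cube([369, 40, 35]);
translate([216, 229, 739]) cube([369, 40, 35]);
translate([216, 229, 1018]) cube([369, 40, 35]);
translate([216, 229, 1297]) cube([369, 40, 35]);
translate([216, 229, 1576]) cube([369, 40, 35]);
translate([216, 229, 1855]) cube([369, 40, 35]);


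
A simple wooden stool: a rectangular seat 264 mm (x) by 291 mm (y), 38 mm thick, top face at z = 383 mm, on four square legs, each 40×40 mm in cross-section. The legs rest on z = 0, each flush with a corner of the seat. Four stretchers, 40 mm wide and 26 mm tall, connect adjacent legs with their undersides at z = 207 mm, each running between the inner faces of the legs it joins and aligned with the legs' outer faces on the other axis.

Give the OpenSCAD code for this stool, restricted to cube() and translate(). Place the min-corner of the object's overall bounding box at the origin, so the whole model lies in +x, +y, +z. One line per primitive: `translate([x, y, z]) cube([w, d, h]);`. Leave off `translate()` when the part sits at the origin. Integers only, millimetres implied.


translate([0, 0, 345]) cube([264, 291, 38]);
cube([40, 40, 345]);
translate([224, 0, 0]) cube([40, 40, 345]);
translate([0, 251, 0]) cube([40, 40, 345]);
translate([224, 251, 0]) cube([40, 40, 345]);
translate([40, 0, 207]) cube([184, 40, 26]);
translate([40, 251, 207]) cube([184, 40, 26]);
translate([0, 40, 207]) cube([40, 211, 26]);
translate([224, 40, 207]) cube([40, 211, 26]);


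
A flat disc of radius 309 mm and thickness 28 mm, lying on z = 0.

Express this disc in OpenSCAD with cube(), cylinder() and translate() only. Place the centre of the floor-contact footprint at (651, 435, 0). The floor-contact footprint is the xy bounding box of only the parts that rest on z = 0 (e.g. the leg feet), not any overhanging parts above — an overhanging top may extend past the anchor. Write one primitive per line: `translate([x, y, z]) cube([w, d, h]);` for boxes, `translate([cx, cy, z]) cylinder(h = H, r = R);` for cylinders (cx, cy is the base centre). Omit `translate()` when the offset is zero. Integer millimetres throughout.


translate([651, 435, 0]) cylinder(h = 28, r = 309);


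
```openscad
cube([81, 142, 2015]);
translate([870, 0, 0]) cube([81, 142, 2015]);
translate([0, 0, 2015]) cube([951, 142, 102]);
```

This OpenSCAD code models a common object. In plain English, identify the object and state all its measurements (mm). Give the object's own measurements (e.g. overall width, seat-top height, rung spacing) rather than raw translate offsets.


A door frame. The clear opening is 789 mm wide and 2015 mm high. Two 81 mm wide jambs, 142 mm deep, stand either side of the opening from the floor to the top of the opening. A 102 mm thick head sits across the top of both jambs, spanning the full outside width of the frame.


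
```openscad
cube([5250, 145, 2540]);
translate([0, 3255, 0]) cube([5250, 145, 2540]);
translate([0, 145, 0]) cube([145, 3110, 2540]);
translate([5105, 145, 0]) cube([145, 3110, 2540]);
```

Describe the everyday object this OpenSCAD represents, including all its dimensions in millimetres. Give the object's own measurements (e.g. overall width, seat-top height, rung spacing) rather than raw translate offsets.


The wall frame of a small rectangular building: four walls, each 2540 mm tall and 145 mm thick, enclosing a footprint 5250 mm (x) by 3400 mm (y) outside-to-outside, with no floor or roof. The front and back walls (the −y and +y sides) span the full width; the two side walls fit between them.


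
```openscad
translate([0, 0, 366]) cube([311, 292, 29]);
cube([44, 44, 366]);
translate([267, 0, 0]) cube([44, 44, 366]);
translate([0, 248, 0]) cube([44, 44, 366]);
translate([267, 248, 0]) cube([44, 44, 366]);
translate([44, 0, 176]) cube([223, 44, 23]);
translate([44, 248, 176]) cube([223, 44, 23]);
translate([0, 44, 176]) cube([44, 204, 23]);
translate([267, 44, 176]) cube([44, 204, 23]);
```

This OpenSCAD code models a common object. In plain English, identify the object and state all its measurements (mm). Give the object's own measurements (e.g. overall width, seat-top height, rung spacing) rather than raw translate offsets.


A four-legged stool. The seat is a 311×292×29 mm slab whose top surface is at z = 395 mm; four square legs, each 44×44 mm in cross-section, run from the floor (z = 0) to the underside of the seat, each flush with a corner of the seat. Four stretchers, 44 mm wide and 23 mm tall, connect adjacent legs with their undersides at z = 176 mm, each running between the inner faces of the legs it joins and aligned with the legs' outer faces on the other axis.


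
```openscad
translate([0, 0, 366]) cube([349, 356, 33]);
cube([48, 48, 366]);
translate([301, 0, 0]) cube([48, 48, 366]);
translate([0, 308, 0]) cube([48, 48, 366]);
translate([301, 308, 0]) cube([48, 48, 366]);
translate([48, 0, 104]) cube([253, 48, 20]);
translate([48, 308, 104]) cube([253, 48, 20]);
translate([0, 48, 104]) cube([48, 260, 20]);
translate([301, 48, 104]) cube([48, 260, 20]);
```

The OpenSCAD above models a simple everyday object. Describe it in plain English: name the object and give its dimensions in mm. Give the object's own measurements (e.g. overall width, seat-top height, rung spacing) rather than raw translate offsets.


A four-legged stool. The seat is a 349×356×33 mm slab whose top surface is at z = 399 mm; four square legs, each 48×48 mm in cross-section, run from the floor (z = 0) to the underside of the seat, each flush with a corner of the seat. Four stretchers, 48 mm wide and 20 mm tall, connect adjacent legs with their undersides at z = 104 mm, each running between the inner faces of the legs it joins and aligned with the legs' outer faces on the other axis.


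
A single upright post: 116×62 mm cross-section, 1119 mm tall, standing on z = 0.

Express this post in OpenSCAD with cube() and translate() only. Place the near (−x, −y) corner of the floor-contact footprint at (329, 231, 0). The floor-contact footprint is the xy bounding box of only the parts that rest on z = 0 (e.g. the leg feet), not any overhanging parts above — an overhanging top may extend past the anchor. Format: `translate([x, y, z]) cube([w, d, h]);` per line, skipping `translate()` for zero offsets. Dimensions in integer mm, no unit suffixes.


translate([329, 231, 0]) cube([116, 62, 1119]);


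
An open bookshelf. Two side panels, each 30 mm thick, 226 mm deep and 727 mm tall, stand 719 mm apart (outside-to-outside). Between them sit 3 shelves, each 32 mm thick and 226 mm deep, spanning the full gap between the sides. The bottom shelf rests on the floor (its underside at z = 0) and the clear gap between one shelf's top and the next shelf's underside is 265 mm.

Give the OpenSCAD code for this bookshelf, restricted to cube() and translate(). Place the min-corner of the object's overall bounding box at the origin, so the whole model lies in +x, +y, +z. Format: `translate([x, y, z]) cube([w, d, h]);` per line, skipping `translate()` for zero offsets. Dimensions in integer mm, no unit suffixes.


cube([30, 226, 727]);
translate([689, 0, 0]) cube([30, 226, 727]);
translate([30, 0, 0]) cube([659, 226, 32]);
translate([30, 0, 297]) cube([659, 226, 32]);
translate([30, 0, 594]) cube([659, 226, 32]);


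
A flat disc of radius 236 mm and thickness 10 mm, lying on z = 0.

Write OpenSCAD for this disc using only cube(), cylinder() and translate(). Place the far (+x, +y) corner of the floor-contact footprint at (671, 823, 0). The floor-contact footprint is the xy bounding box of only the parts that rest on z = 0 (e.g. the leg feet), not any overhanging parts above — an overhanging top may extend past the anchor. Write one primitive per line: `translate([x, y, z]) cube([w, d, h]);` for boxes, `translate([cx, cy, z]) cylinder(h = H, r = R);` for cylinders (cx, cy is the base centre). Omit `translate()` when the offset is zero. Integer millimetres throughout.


translate([435, 587, 0]) cylinder(h = 10, r = 236);


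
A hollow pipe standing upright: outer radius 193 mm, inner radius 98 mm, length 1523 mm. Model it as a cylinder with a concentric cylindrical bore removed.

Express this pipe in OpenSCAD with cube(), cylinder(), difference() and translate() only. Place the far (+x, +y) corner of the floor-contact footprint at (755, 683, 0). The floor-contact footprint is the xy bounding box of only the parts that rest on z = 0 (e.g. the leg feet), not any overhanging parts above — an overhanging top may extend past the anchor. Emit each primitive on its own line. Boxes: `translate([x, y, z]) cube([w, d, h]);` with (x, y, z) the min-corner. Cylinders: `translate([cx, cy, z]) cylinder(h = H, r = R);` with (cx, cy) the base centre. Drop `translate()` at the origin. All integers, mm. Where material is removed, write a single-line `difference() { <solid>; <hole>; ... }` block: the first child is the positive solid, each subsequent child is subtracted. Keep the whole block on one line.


difference() { translate([562, 490, 0]) cylinder(h = 1523, r = 193); translate([562, 490, 0]) cylinder(h = 1523, r = 98); }


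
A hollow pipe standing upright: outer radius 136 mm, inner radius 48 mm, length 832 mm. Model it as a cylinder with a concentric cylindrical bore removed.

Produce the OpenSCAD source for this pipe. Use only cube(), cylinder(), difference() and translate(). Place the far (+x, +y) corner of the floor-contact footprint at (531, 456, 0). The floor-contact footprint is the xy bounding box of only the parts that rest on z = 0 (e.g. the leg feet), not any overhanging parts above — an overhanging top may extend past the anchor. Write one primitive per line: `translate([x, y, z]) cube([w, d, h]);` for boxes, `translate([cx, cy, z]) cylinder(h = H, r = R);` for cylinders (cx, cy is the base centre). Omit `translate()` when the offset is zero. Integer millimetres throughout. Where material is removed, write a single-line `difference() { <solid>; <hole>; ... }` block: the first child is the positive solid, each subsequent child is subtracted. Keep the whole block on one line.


difference() { translate([395, 320, 0]) cylinder(h = 832, r = 136); translate([395, 320, 0]) cylinder(h = 832, r = 48); }


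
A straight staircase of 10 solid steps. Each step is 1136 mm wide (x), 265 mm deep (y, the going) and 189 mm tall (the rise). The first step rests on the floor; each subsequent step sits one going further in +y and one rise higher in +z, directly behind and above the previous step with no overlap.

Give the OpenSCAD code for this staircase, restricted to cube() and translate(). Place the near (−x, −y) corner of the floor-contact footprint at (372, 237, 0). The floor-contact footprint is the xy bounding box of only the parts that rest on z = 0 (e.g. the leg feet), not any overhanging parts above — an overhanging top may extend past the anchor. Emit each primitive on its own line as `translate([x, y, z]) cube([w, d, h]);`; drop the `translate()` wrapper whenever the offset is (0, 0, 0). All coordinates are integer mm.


translate([372, 237, 0]) cube([1136, 265, 189]);
translate([372, 502, 189]) cube([1136, 265, 189]);
translate([372, 767, 378]) cube([1136, 265, 189]);
translate([372, 1032, 567]) cube([1136, 265, 189]);
translate([372, 1297, 756]) cube([1136, 265, 189]);
translate([372, 1562, 945]) cube([1136, 265, 189]);
translate([372, 1827, 1134]) cube([1136, 265, 189]);
translate([372, 2092, 1323]) cube([1136, 265, 189]);
translate([372, 2357, 1512]) cube([1136, 265, 189]);
translate([372, 2622, 1701]) cube([1136, 265, 189]);


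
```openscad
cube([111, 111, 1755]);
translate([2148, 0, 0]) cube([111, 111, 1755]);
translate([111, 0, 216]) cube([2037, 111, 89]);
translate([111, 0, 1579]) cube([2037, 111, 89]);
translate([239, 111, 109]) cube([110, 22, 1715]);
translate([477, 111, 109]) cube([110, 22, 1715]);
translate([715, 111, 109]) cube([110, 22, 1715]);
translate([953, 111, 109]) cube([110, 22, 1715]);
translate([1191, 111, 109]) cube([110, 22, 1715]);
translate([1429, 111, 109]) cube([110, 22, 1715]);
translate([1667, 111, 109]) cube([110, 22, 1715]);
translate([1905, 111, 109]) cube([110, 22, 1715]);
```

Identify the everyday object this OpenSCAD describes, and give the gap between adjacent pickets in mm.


A fence section. The picket gap is 128 mm.

Two posts, two rails, 8 pickets — a fence section. Span 2037 mm holds 8 pickets of 110 mm with 9 equal gaps: ⌊(2037 − 8·110) / 9⌋ = 128 mm.


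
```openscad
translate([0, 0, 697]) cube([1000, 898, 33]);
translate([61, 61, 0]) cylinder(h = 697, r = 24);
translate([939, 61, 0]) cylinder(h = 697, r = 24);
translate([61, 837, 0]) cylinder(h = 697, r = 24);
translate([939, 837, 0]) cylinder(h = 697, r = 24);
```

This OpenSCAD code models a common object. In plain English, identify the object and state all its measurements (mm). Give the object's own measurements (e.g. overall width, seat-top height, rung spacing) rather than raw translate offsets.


A rectangular dining table. The top is 1000×898×33 mm with its upper surface at z = 730 mm. It stands on four round legs of 48 mm diameter, each leg's bounding box inset 37 mm from the nearest pair of top edges, running from the floor to the underside of the top.


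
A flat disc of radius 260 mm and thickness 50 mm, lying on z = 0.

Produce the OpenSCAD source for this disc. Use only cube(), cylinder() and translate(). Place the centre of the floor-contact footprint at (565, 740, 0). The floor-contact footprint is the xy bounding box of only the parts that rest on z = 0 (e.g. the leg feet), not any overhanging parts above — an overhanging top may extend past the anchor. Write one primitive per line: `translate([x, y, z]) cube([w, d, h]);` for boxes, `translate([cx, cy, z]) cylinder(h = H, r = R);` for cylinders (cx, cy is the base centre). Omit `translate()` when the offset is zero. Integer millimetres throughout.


translate([565, 740, 0]) cylinder(h = 50, r = 260);


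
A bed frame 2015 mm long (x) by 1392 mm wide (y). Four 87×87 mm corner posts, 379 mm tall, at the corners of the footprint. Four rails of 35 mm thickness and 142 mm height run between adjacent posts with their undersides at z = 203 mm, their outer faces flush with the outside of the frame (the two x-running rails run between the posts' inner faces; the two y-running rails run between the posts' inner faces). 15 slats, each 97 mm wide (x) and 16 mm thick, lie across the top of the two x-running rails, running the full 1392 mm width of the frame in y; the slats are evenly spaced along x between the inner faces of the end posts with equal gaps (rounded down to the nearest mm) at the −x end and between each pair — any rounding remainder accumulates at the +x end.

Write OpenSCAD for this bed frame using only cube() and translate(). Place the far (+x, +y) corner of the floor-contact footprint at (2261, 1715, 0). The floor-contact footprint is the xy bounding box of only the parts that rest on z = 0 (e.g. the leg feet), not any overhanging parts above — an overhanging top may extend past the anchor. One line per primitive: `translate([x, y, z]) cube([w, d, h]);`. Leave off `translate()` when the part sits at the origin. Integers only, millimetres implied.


// slat z = rail_z + rail_h = 203 + 142 = 345
// slat gap = ⌊(1841 − 15·97) / 16⌋ = 24
translate([246, 323, 0]) cube([87, 87, 379]);
translate([246, 1628, 0]) cube([87, 87, 379]);
translate([2174, 323, 0]) cube([87, 87, 379]);
translate([2174, 1628, 0]) cube([87, 87, 379]);
translate([333, 323, 203]) cube([1841, 35, 142]);
translate([333, 1680, 203]) cube([1841, 35, 142]);
translate([246, 410, 203]) cube([35, 1218, 142]);
translate([2226, 410, 203]) cube([35, 1218, 142]);
translate([357, 323, 345]) cube([97, 1392, 16]);
translate([478, 323, 345]) cube([97, 1392, 16]);
translate([599, 323, 345]) cube([97, 1392, 16]);
translate([720, 323, 345]) cube([97, 1392, 16]);
translate([841, 323, 345]) cube([97, 1392, 16]);
translate([962, 323, 345]) cube([97, 1392, 16]);
translate([1083, 323, 345]) cube([97, 1392, 16]);
translate([1204, 323, 345]) cube([97, 1392, 16]);
translate([1325, 323, 345]) cube([97, 1392, 16]);
translate([1446, 323, 345]) cube([97, 1392, 16]);
translate([1567, 323, 345]) cube([97, 1392, 16]);
translate([1688, 323, 345]) cube([97, 1392, 16]);
translate([1809, 323, 345]) cube([97, 1392, 16]);
translate([1930, 323, 345]) cube([97, 1392, 16]);
translate([2051, 323, 345]) cube([97, 1392, 16]);


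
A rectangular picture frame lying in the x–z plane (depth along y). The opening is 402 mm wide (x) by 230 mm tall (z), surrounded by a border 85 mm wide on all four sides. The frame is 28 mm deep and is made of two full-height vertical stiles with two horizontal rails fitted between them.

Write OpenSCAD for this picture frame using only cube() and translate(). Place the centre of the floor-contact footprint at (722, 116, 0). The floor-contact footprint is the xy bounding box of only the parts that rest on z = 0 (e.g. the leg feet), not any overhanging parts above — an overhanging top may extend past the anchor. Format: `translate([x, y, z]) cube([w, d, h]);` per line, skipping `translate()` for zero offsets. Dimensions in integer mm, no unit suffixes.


translate([436, 102, 0]) cube([85, 28, 400]);
translate([923, 102, 0]) cube([85, 28, 400]);
translate([521, 102, 0]) cube([402, 28, 85]);
translate([521, 102, 315]) cube([402, 28, 85]);
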